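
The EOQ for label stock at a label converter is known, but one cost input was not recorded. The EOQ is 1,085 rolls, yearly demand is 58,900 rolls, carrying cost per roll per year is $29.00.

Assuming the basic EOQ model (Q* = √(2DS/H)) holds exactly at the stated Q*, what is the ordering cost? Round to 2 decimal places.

From Q* = √(2DS/H) ⇒ Q*² = 2DS/H.
S = Q²H / (2D) = 1,085² × 29 / (2 × 58,900) = 289.8092

$289.81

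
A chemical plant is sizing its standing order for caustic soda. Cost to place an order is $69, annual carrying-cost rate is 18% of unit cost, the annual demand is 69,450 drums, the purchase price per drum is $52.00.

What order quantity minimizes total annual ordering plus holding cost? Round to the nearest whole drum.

1,012 drums

H = i·C = 0.18 × $52 = $9.3600 per drum-year
EOQ = √(2DS/H) = √(2 × 69,450 × 69 / 9.36)
    = √(1,023,942.31) ≈ 1,011.90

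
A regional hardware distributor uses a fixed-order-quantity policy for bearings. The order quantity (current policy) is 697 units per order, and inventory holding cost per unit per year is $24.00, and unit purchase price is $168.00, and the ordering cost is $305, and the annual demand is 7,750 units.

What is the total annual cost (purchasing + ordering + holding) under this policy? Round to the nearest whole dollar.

Orders/yr = 7,750/697 = 11.119; ordering cost = 11.119 × $305 = $3,391.32
Average inventory = 697/2 = 348.5; holding cost = 348.5 × $24 = $8,364.00
Purchase cost = D·C = 7,750 × 168 = $1,302,000.00
Total = $3,391.32 + $8,364.00 + $1,302,000.00 = $1,313,755.32

$1,313,755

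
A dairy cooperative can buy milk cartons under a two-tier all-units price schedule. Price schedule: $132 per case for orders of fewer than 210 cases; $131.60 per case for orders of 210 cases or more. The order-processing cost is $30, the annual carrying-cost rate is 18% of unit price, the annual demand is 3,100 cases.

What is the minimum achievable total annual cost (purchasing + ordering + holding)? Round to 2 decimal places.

H₁ = 18%×$132 = $23.7600;  H₂ = 18%×$131.60 = $23.6880
EOQ₁ = √(2×3,100×30/23.7600) = 88.48  (< 210, feasible at tier 1)
EOQ₂ = √(2×3,100×30/23.6880) = 88.61  (< 210 → use Q = 210 at tier-2 price)
TC(tier 1 (EOQ₁), Q≈88.5) = $411,302.23
TC(tier 2, Q≈210.0) = $410,890.10
Minimum at tier 2: $410,890.10

$410,890.10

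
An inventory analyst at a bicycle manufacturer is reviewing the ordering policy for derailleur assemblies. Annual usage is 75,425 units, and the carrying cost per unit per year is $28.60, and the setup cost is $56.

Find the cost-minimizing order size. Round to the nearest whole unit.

2DS/H = 2·75,425·56/28.6 = 295,370.63
EOQ = √295,370.63 ≈ 543.48

543 units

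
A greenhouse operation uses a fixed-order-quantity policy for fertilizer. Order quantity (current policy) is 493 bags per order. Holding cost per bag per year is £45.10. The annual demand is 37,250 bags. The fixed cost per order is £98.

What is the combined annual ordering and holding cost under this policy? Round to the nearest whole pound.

£18,522

Ordering: D/Q × S = 37,250/493 × £98 = £7,404.67
Holding:  Q/2 × H = 493/2 × £45.1 = £11,117.15
Total = £7,404.67 + £11,117.15 = £18,521.82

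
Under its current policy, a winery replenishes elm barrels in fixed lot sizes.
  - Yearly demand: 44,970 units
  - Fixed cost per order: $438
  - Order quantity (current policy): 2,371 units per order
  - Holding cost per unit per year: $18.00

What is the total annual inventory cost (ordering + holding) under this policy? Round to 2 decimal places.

Orders/yr = 44,970/2,371 = 18.967; ordering cost = 18.967 × $438 = $8,307.41
Average inventory = 2,371/2 = 1185.5; holding cost = 1185.5 × $18 = $21,339.00
Total = $8,307.41 + $21,339.00 = $29,646.41

$29,646.41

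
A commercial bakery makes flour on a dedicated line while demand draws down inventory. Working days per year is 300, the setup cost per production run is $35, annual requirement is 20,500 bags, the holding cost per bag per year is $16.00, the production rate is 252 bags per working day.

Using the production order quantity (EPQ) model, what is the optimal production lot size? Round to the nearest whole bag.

351 bags

Daily demand d = 20,500/300 = 68.333; p = 252; 1 − d/p = 0.72884
EPQ = √(2DS / (H(1 − d/p)))
    = √(2 × 20,500 × 35 / (16 × 0.72884)) ≈ 350.79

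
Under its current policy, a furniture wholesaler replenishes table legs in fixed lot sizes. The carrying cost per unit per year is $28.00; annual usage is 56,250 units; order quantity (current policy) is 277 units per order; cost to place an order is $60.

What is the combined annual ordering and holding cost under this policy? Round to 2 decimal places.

$16,062.12

Annual ordering cost = (D/Q)·S = (56,250/277) × 60 = $12,184.12
Annual holding cost  = (Q/2)·H = (277/2) × 28 = $3,878.00
Total = $12,184.12 + $3,878.00 = $16,062.12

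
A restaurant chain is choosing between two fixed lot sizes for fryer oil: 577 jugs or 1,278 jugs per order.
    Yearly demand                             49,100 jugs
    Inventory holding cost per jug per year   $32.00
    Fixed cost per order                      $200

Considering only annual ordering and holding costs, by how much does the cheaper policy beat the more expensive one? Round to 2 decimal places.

$1,880.82

Annual cost at Q: ordering D·S/Q plus holding Q·H/2.
TC(577) = (49,100/577)×200 + (577/2)×32 = $26,251.06
TC(1,278) = (49,100/1,278)×200 + (1,278/2)×32 = $28,131.88
|ΔTC| = |$26,251.06 − $28,131.88| = $1,880.82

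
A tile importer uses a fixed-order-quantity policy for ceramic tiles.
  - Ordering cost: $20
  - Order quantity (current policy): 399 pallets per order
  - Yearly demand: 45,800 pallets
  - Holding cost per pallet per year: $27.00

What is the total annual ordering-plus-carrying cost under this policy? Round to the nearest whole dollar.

Annual ordering cost = (D/Q)·S = (45,800/399) × 20 = $2,295.74
Annual holding cost  = (Q/2)·H = (399/2) × 27 = $5,386.50
Total = $2,295.74 + $5,386.50 = $7,682.24

$7,682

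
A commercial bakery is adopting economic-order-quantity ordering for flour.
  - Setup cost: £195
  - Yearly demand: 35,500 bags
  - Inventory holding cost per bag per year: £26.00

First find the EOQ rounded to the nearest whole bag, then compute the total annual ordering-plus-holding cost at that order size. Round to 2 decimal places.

EOQ = √(2DS/H) = √(2 × 35,500 × 195 / 26)
    = √(532,500.00) ≈ 729.73 → Q = 730 bags
Ordering: D/Q × S = 35,500/730 × £195 = £9,482.88
Holding:  Q/2 × H = 730/2 × £26 = £9,490.00
Total = £9,482.88 + £9,490.00 = £18,972.88

£18,972.88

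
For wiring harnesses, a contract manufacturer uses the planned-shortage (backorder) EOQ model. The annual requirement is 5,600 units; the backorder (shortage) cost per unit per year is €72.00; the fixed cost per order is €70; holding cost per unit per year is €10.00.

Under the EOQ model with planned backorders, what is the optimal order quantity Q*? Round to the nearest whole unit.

299 units

Q* = √(2DS/H) · √((H + b)/b)
   = √(2 × 5,600 × 70 / 10) · √((10 + 72) / 72)
   = 280.000 × 1.0672 ≈ 298.81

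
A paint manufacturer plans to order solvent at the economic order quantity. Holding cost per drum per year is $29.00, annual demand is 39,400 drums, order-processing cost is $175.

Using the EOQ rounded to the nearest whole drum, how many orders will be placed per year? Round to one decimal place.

EOQ = √(2DS/H) = √(2 × 39,400 × 175 / 29)
    = √(475,517.24) ≈ 689.58 → Q = 690
N = D/Q = 39,400/690 ≈ 57.101 orders/yr

57.1 orders per year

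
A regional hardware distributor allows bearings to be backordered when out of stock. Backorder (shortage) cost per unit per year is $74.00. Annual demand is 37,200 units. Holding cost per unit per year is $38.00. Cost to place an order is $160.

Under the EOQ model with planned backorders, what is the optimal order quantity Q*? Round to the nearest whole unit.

689 units

Basic EOQ = √(2·37,200·160/38) = 559.699
Backorder adjustment √((H+b)/b) = √((38+74)/74) = 1.2302
Q* = 559.699 × 1.2302 ≈ 688.57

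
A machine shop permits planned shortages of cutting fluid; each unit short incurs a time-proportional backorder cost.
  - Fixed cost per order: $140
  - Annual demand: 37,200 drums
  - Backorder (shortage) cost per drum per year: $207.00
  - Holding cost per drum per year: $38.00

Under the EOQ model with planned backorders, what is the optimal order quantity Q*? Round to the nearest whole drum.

570 drums

Basic EOQ = √(2·37,200·140/38) = 523.551
Backorder adjustment √((H+b)/b) = √((38+207)/207) = 1.0879
Q* = 523.551 × 1.0879 ≈ 569.58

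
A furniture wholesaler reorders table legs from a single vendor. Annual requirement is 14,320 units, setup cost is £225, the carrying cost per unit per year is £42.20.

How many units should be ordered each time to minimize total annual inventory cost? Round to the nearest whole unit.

Optimal lot size Q* = (2 × 14,320 × £225 / £42.2)^½ ≈ 390.77

391 units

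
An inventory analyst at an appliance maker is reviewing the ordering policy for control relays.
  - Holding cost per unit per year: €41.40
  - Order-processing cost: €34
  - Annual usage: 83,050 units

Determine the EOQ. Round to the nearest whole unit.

EOQ = √(2DS/H) = √(2 × 83,050 × 34 / 41.4)
    = √(136,410.63) ≈ 369.34

369 units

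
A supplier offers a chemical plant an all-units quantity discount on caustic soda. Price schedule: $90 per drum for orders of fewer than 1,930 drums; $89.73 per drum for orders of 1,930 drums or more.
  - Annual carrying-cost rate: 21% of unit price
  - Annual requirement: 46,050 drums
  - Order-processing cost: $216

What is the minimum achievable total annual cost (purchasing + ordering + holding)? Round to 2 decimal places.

$4,155,404.07

H₁ = 21%×$90 = $18.9000;  H₂ = 21%×$89.73 = $18.8433
EOQ₁ = √(2×46,050×216/18.9000) = 1,025.95  (< 1,930, feasible at tier 1)
EOQ₂ = √(2×46,050×216/18.8433) = 1,027.49  (< 1,930 → use Q = 1,930 at tier-2 price)
TC(tier 1 (EOQ₁), Q≈1,025.9) = $4,163,890.44
TC(tier 2, Q≈1,930.0) = $4,155,404.07
Minimum at tier 2: $4,155,404.07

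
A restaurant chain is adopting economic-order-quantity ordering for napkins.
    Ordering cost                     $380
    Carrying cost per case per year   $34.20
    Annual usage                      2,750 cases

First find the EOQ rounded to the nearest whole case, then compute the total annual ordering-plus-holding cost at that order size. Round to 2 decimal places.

$8,454.47

Q* = √(2·D·S / H) = √(2·2,750·380 / 34.2) = √61,111.1 ≈ 247.21 → Q = 247 cases
Ordering: D/Q × S = 2,750/247 × $380 = $4,230.77
Holding:  Q/2 × H = 247/2 × $34.2 = $4,223.70
Total = $4,230.77 + $4,223.70 = $8,454.47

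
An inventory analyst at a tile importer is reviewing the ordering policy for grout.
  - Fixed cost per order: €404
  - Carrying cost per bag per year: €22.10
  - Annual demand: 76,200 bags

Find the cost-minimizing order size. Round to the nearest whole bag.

1,669 bags

EOQ = √(2DS/H) = √(2 × 76,200 × 404 / 22.1)
    = √(2,785,954.75) ≈ 1,669.12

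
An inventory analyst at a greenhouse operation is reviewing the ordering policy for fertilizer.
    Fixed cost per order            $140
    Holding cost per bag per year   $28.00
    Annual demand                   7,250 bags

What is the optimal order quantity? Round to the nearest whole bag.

269 bags

Q* = √(2·D·S / H) = √(2·7,250·140 / 28) = √72,500.0 ≈ 269.26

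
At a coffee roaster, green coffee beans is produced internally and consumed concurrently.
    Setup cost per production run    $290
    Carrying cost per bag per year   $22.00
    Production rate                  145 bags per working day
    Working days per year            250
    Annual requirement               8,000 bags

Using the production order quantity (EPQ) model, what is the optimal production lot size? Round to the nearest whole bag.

520 bags

Daily demand d = 8,000/250 = 32.000; p = 145; 1 − d/p = 0.77931
EPQ = √(2DS / (H(1 − d/p)))
    = √(2 × 8,000 × 290 / (22 × 0.77931)) ≈ 520.23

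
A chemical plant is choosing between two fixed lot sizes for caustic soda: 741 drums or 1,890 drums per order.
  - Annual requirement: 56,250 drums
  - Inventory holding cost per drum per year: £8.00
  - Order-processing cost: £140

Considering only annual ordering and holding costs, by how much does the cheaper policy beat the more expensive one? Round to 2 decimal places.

£1,864.86

TC(Q) = (D/Q)S + (Q/2)H
TC(741) = (56,250/741)×140 + (741/2)×8 = £13,591.53
TC(1,890) = (56,250/1,890)×140 + (1,890/2)×8 = £11,726.67
Lots of 1,890 are cheaper by £1,864.86.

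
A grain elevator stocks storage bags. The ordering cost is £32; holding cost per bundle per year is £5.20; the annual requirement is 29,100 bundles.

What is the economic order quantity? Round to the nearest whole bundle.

2DS/H = 2·29,100·32/5.2 = 358,153.85
EOQ = √358,153.85 ≈ 598.46

598 bundles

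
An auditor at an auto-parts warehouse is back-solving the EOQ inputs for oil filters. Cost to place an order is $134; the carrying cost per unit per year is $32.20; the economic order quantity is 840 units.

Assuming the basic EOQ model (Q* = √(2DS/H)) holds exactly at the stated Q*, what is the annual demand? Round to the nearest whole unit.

Since Q* = (2DS/H)^½, squaring gives Q*²·H = 2DS.
D = Q²H / (2S) = 840² × 32.2 / (2 × 134) = 84,777.31

84,777 units per year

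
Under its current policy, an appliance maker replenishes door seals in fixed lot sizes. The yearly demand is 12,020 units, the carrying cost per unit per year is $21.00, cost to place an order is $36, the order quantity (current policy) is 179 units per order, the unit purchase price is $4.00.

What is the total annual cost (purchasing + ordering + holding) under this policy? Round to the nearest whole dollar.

$52,377

Orders/yr = 12,020/179 = 67.151; ordering cost = 67.151 × $36 = $2,417.43
Average inventory = 179/2 = 89.5; holding cost = 89.5 × $21 = $1,879.50
Purchase cost = D·C = 12,020 × 4 = $48,080.00
Total = $2,417.43 + $1,879.50 + $48,080.00 = $52,376.93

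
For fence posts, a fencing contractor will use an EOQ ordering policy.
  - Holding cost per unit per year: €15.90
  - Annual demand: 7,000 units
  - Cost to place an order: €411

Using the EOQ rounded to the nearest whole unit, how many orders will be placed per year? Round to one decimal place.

2DS/H = 2·7,000·411/15.9 = 361,886.79
EOQ = √361,886.79 ≈ 601.57 → Q = 602
Orders per year = D/Q = 7,000 / 602 = 11.628

11.6 orders per year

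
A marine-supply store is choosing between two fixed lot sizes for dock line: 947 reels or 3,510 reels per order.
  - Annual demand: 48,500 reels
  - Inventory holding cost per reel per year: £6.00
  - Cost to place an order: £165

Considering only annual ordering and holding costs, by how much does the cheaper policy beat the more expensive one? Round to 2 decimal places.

£1,518.54

TC(Q) = (D/Q)S + (Q/2)H
TC(947) = (48,500/947)×165 + (947/2)×6 = £11,291.37
TC(3,510) = (48,500/3,510)×165 + (3,510/2)×6 = £12,809.91
|ΔTC| = |£11,291.37 − £12,809.91| = £1,518.54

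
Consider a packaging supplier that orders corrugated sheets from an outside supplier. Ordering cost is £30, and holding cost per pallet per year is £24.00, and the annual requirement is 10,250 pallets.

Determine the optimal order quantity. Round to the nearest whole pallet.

Optimal lot size Q* = (2 × 10,250 × £30 / £24)^½ ≈ 160.08

160 pallets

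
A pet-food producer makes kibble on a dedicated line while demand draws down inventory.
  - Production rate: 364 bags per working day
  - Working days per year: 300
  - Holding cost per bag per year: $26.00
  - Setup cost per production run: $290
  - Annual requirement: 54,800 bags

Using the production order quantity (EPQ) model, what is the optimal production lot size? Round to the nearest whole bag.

d = 54,800/300 = 182.6667 bags/day;  effective holding cost H(1 − d/p) = 26·(1 − 182.6667/364) = 12.95238
Q* = √(2DS / H_eff) = √(2·54,800·290 / 12.95238) ≈ 1,566.50

1,566 bags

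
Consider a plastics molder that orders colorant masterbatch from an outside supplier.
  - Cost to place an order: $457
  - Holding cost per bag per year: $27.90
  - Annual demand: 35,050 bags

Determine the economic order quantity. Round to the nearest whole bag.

1,072 bags

2DS/H = 2·35,050·457/27.9 = 1,148,232.97
EOQ = √1,148,232.97 ≈ 1,071.56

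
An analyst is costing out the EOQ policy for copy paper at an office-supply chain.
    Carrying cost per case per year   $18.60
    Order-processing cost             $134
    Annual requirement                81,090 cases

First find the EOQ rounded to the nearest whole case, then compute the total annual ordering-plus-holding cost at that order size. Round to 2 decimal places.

Optimal lot size Q* = (2 × 81,090 × $134 / $18.6)^½ ≈ 1,080.92 → Q = 1,081 cases
Orders/yr = 81,090/1,081 = 75.014; ordering cost = 75.014 × $134 = $10,051.86
Average inventory = 1,081/2 = 540.5; holding cost = 540.5 × $18.6 = $10,053.30
Total = $10,051.86 + $10,053.30 = $20,105.16

$20,105.16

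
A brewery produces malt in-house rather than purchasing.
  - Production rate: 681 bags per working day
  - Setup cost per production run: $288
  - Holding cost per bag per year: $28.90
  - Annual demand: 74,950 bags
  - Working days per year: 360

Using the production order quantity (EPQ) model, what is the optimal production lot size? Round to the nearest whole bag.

Daily demand d = 74,950/360 = 208.194; p = 681; 1 − d/p = 0.69428
EPQ = √(2DS / (H(1 − d/p)))
    = √(2 × 74,950 × 288 / (28.9 × 0.69428)) ≈ 1,466.83

1,467 bags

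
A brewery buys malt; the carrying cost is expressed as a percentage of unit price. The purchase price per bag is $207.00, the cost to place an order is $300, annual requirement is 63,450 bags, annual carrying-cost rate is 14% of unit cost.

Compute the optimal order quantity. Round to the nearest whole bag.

H = i·C = 0.14 × $207 = $28.9800 per bag-year
Q* = √(2·D·S / H) = √(2·63,450·300 / 28.98) = √1,313,664.6 ≈ 1,146.15

1,146 bags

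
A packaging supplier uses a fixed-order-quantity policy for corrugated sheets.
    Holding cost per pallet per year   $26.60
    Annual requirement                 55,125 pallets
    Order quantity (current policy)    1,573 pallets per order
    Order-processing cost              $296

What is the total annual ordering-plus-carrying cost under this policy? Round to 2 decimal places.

Ordering: D/Q × S = 55,125/1,573 × $296 = $10,373.17
Holding:  Q/2 × H = 1,573/2 × $26.6 = $20,920.90
Total = $10,373.17 + $20,920.90 = $31,294.07

$31,294.07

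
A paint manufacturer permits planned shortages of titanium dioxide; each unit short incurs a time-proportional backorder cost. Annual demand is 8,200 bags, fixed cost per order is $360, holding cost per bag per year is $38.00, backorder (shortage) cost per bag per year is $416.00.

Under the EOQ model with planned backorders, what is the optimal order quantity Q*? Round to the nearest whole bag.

Q* = √(2DS/H) · √((H + b)/b)
   = √(2 × 8,200 × 360 / 38) · √((38 + 416) / 416)
   = 394.168 × 1.0447 ≈ 411.78

412 bags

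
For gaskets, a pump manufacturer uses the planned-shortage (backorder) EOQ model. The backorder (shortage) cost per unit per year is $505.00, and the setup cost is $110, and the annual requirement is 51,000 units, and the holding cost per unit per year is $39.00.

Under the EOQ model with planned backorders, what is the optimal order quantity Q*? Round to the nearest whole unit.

Q* = √(2DS/H) · √((H + b)/b)
   = √(2 × 51,000 × 110 / 39) · √((39 + 505) / 505)
   = 536.370 × 1.0379 ≈ 556.70

557 units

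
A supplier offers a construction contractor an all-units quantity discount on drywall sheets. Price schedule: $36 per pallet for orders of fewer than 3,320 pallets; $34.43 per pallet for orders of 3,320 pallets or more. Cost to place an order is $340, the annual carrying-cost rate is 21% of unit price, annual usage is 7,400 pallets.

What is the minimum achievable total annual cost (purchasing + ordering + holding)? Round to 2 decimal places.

$267,542.13

H₁ = 21%×$36 = $7.5600;  H₂ = 21%×$34.43 = $7.2303
EOQ₁ = √(2×7,400×340/7.5600) = 815.85  (< 3,320, feasible at tier 1)
EOQ₂ = √(2×7,400×340/7.2303) = 834.24  (< 3,320 → use Q = 3,320 at tier-2 price)
TC(tier 1 (EOQ₁), Q≈815.8) = $272,567.81
TC(tier 2, Q≈3,320.0) = $267,542.13
Minimum at tier 2: $267,542.13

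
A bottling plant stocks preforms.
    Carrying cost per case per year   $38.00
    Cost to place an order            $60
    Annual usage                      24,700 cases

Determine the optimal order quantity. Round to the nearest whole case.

279 cases

EOQ = √(2DS/H) = √(2 × 24,700 × 60 / 38)
    = √(78,000.00) ≈ 279.28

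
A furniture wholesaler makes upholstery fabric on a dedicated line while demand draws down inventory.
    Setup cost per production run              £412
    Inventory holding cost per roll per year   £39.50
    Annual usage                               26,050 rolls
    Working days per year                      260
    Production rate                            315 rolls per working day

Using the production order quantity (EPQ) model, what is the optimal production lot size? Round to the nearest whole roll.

d = 26,050/260 = 100.1923 rolls/day;  effective holding cost H(1 − d/p) = 39.5·(1 − 100.1923/315) = 26.93620
Q* = √(2DS / H_eff) = √(2·26,050·412 / 26.93620) ≈ 892.69

893 rolls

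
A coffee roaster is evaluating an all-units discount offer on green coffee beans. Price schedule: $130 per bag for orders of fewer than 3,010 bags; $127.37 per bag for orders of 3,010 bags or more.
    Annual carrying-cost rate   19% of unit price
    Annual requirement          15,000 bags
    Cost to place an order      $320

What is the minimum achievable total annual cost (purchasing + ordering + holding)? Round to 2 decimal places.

$1,948,566.14

H₁ = 19%×$130 = $24.7000;  H₂ = 19%×$127.37 = $24.2003
EOQ₁ = √(2×15,000×320/24.7000) = 623.43  (< 3,010, feasible at tier 1)
EOQ₂ = √(2×15,000×320/24.2003) = 629.83  (< 3,010 → use Q = 3,010 at tier-2 price)
TC(tier 1 (EOQ₁), Q≈623.4) = $1,965,398.70
TC(tier 2, Q≈3,010.0) = $1,948,566.14
Minimum at tier 2: $1,948,566.14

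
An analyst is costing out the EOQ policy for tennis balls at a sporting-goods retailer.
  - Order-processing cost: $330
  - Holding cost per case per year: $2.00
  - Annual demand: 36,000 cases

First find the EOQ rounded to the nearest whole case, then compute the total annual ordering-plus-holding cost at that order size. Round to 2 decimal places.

$6,893.48

EOQ = √(2DS/H) = √(2 × 36,000 × 330 / 2)
    = √(11,880,000.00) ≈ 3,446.74 → Q = 3,447 cases
Orders/yr = 36,000/3,447 = 10.444; ordering cost = 10.444 × $330 = $3,446.48
Average inventory = 3,447/2 = 1723.5; holding cost = 1723.5 × $2 = $3,447.00
Total = $3,446.48 + $3,447.00 = $6,893.48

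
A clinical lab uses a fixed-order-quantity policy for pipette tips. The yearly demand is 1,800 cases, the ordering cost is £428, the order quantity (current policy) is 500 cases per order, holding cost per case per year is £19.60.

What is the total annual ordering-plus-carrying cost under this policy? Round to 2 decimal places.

£6,440.80

Annual ordering cost = (D/Q)·S = (1,800/500) × 428 = £1,540.80
Annual holding cost  = (Q/2)·H = (500/2) × 19.6 = £4,900.00
Total = £1,540.80 + £4,900.00 = £6,440.80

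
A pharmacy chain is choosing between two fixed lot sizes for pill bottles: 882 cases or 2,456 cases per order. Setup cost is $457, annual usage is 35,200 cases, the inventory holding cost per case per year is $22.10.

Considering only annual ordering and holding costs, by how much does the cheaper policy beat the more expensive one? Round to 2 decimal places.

$5,703.99

TC(Q) = (D/Q)S + (Q/2)H
TC(882) = (35,200/882)×457 + (882/2)×22.1 = $27,984.65
TC(2,456) = (35,200/2,456)×457 + (2,456/2)×22.1 = $33,688.64
Lots of 882 are cheaper by $5,703.99.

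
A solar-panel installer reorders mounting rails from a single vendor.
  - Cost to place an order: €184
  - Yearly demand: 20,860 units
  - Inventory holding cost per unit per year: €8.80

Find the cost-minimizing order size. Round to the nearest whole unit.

Optimal lot size Q* = (2 × 20,860 × €184 / €8.8)^½ ≈ 933.98

934 units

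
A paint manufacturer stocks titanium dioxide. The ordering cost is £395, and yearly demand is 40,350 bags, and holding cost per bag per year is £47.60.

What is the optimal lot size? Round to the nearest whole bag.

818 bags

Q* = √(2·D·S / H) = √(2·40,350·395 / 47.6) = √669,674.4 ≈ 818.34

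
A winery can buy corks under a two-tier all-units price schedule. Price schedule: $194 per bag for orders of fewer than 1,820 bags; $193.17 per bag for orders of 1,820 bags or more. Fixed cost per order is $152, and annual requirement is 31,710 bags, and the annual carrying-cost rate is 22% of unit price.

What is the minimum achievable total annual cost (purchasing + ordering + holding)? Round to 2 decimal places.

$6,166,741.64

H₁ = 22%×$194 = $42.6800;  H₂ = 22%×$193.17 = $42.4974
EOQ₁ = √(2×31,710×152/42.6800) = 475.25  (< 1,820, feasible at tier 1)
EOQ₂ = √(2×31,710×152/42.4974) = 476.27  (< 1,820 → use Q = 1,820 at tier-2 price)
TC(tier 1 (EOQ₁), Q≈475.3) = $6,172,023.70
TC(tier 2, Q≈1,820.0) = $6,166,741.64
Minimum at tier 2: $6,166,741.64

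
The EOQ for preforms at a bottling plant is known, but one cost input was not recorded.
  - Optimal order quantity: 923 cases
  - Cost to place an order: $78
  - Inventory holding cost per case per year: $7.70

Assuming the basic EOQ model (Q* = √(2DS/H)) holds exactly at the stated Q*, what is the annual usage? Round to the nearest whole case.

42,050 cases per year

EOQ relation: Q² = 2DS/H, so rearrange for the unknown.
D = Q²H / (2S) = 923² × 7.7 / (2 × 78) = 42,050.34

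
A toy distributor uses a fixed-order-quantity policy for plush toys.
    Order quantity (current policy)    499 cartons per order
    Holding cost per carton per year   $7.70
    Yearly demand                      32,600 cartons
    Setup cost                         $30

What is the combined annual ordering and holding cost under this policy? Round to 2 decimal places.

Orders/yr = 32,600/499 = 65.331; ordering cost = 65.331 × $30 = $1,959.92
Average inventory = 499/2 = 249.5; holding cost = 249.5 × $7.7 = $1,921.15
Total = $1,959.92 + $1,921.15 = $3,881.07

$3,881.07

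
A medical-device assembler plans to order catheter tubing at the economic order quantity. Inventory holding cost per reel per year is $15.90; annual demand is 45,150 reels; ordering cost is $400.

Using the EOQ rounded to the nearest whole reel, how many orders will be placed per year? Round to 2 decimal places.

2DS/H = 2·45,150·400/15.9 = 2,271,698.11
EOQ = √2,271,698.11 ≈ 1,507.22 → Q = 1,507
Orders per year = D/Q = 45,150 / 1,507 = 29.960

29.96 orders per year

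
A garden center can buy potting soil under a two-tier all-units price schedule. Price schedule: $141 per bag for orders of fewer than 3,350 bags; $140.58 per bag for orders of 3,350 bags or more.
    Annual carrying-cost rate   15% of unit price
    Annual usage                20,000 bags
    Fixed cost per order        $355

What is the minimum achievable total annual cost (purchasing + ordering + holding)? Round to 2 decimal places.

H₁ = 15%×$141 = $21.1500;  H₂ = 15%×$140.58 = $21.0870
EOQ₁ = √(2×20,000×355/21.1500) = 819.39  (< 3,350, feasible at tier 1)
EOQ₂ = √(2×20,000×355/21.0870) = 820.61  (< 3,350 → use Q = 3,350 at tier-2 price)
TC(tier 1 (EOQ₁), Q≈819.4) = $2,837,330.03
TC(tier 2, Q≈3,350.0) = $2,849,040.13
Minimum at tier 1 (EOQ₁): $2,837,330.03

$2,837,330.03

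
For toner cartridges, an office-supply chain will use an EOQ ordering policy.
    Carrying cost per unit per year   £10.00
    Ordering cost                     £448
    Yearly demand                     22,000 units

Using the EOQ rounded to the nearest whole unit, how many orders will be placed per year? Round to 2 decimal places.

2DS/H = 2·22,000·448/10 = 1,971,200.00
EOQ = √1,971,200.00 ≈ 1,403.99 → Q = 1,404
Orders per year = D/Q = 22,000 / 1,404 = 15.670

15.67 orders per year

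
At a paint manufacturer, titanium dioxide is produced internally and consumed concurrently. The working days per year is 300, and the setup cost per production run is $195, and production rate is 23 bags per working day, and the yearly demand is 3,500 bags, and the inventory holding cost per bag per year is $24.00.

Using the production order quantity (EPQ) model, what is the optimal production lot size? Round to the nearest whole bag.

Daily demand d = 3,500/300 = 11.667; p = 23; 1 − d/p = 0.49275
EPQ = √(2DS / (H(1 − d/p)))
    = √(2 × 3,500 × 195 / (24 × 0.49275)) ≈ 339.74

340 bags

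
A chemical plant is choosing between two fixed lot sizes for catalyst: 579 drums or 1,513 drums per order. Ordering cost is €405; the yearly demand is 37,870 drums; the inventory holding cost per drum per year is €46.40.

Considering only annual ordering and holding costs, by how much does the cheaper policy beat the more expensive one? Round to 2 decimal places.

Annual cost at Q: ordering D·S/Q plus holding Q·H/2.
TC(579) = (37,870/579)×405 + (579/2)×46.4 = €39,922.18
TC(1,513) = (37,870/1,513)×405 + (1,513/2)×46.4 = €45,238.65
Lots of 579 are cheaper by €5,316.47.

€5,316.47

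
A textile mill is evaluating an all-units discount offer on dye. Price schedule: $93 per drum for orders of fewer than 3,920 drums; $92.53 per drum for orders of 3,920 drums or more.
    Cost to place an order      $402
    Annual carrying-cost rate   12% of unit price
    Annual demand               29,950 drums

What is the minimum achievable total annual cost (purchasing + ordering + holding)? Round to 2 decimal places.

$2,796,107.96

H₁ = 12%×$93 = $11.1600;  H₂ = 12%×$92.53 = $11.1036
EOQ₁ = √(2×29,950×402/11.1600) = 1,468.91  (< 3,920, feasible at tier 1)
EOQ₂ = √(2×29,950×402/11.1036) = 1,472.63  (< 3,920 → use Q = 3,920 at tier-2 price)
TC(tier 1 (EOQ₁), Q≈1,468.9) = $2,801,743.00
TC(tier 2, Q≈3,920.0) = $2,796,107.96
Minimum at tier 2: $2,796,107.96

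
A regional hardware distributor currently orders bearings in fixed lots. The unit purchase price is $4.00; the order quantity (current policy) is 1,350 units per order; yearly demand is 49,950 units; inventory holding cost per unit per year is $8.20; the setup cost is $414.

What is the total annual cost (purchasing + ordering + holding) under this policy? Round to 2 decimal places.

Ordering: D/Q × S = 49,950/1,350 × $414 = $15,318.00
Holding:  Q/2 × H = 1,350/2 × $8.2 = $5,535.00
Purchase cost = D·C = 49,950 × 4 = $199,800.00
Total = $15,318.00 + $5,535.00 + $199,800.00 = $220,653.00

$220,653.00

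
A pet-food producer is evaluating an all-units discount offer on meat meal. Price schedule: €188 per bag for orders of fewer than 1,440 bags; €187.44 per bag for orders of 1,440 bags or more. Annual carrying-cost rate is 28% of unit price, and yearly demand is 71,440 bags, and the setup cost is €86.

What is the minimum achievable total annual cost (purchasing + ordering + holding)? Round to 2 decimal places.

H₁ = 28%×€188 = €52.6400;  H₂ = 28%×€187.44 = €52.4832
EOQ₁ = √(2×71,440×86/52.6400) = 483.14  (< 1,440, feasible at tier 1)
EOQ₂ = √(2×71,440×86/52.4832) = 483.87  (< 1,440 → use Q = 1,440 at tier-2 price)
TC(tier 1 (EOQ₁), Q≈483.1) = €13,456,152.72
TC(tier 2, Q≈1,440.0) = €13,432,768.06
Minimum at tier 2: €13,432,768.06

€13,432,768.06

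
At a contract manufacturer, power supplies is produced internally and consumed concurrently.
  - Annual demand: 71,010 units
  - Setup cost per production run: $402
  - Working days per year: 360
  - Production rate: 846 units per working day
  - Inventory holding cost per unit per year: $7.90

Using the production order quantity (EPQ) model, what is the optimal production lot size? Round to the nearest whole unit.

3,070 units

Daily demand d = 71,010/360 = 197.250; p = 846; 1 − d/p = 0.76684
EPQ = √(2DS / (H(1 − d/p)))
    = √(2 × 71,010 × 402 / (7.9 × 0.76684)) ≈ 3,069.88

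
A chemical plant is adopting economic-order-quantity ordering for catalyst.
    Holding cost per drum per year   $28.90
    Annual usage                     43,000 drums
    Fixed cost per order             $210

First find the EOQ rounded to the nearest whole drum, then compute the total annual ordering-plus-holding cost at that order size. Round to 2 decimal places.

EOQ = √(2DS/H) = √(2 × 43,000 × 210 / 28.9)
    = √(624,913.49) ≈ 790.51 → Q = 791 drums
Orders/yr = 43,000/791 = 54.362; ordering cost = 54.362 × $210 = $11,415.93
Average inventory = 791/2 = 395.5; holding cost = 395.5 × $28.9 = $11,429.95
Total = $11,415.93 + $11,429.95 = $22,845.88

$22,845.88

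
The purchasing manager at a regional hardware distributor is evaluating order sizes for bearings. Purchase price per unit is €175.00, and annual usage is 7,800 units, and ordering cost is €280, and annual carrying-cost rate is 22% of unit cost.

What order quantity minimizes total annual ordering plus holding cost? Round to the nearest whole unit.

337 units

H = i·C = 0.22 × €175 = €38.5000 per unit-year
Q* = √(2·D·S / H) = √(2·7,800·280 / 38.5) = √113,454.5 ≈ 336.83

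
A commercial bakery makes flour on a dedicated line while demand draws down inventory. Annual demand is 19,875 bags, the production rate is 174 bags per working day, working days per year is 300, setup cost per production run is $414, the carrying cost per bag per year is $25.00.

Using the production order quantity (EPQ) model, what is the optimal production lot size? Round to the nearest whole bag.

d = 19,875/300 = 66.2500 bags/day;  effective holding cost H(1 − d/p) = 25·(1 − 66.2500/174) = 15.48132
Q* = √(2DS / H_eff) = √(2·19,875·414 / 15.48132) ≈ 1,031.01

1,031 bags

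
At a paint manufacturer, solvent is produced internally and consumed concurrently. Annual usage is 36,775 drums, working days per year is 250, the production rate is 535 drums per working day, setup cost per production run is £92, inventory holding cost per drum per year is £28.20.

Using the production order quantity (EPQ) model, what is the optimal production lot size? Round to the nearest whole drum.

575 drums

Daily demand d = 36,775/250 = 147.100; p = 535; 1 − d/p = 0.72505
EPQ = √(2DS / (H(1 − d/p)))
    = √(2 × 36,775 × 92 / (28.2 × 0.72505)) ≈ 575.28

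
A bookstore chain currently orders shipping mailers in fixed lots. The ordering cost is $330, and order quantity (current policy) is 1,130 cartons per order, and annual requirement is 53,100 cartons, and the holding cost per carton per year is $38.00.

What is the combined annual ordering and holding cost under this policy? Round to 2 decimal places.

Annual ordering cost = (D/Q)·S = (53,100/1,130) × 330 = $15,507.08
Annual holding cost  = (Q/2)·H = (1,130/2) × 38 = $21,470.00
Total = $15,507.08 + $21,470.00 = $36,977.08

$36,977.08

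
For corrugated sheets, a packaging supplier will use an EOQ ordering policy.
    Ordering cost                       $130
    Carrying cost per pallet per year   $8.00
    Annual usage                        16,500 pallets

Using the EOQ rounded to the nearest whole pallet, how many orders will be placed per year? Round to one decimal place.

2DS/H = 2·16,500·130/8 = 536,250.00
EOQ = √536,250.00 ≈ 732.29 → Q = 732
N = D/Q = 16,500/732 ≈ 22.541 orders/yr

22.5 orders per year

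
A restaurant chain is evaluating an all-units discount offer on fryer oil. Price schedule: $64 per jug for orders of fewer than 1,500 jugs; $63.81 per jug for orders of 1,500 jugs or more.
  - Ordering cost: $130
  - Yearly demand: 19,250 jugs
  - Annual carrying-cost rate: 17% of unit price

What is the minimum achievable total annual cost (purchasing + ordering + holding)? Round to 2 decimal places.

$1,238,146.61

H₁ = 17%×$64 = $10.8800;  H₂ = 17%×$63.81 = $10.8477
EOQ₁ = √(2×19,250×130/10.8800) = 678.25  (< 1,500, feasible at tier 1)
EOQ₂ = √(2×19,250×130/10.8477) = 679.26  (< 1,500 → use Q = 1,500 at tier-2 price)
TC(tier 1 (EOQ₁), Q≈678.2) = $1,239,379.32
TC(tier 2, Q≈1,500.0) = $1,238,146.61
Minimum at tier 2: $1,238,146.61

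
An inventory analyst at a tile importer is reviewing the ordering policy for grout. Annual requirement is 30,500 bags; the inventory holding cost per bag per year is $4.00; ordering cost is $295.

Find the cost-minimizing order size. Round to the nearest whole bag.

2,121 bags

EOQ = √(2DS/H) = √(2 × 30,500 × 295 / 4)
    = √(4,498,750.00) ≈ 2,121.03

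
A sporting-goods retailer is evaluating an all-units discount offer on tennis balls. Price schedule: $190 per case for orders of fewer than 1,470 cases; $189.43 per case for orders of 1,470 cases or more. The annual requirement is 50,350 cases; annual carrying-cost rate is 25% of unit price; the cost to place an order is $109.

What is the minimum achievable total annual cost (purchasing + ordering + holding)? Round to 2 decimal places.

$9,576,341.70

H₁ = 25%×$190 = $47.5000;  H₂ = 25%×$189.43 = $47.3575
EOQ₁ = √(2×50,350×109/47.5000) = 480.71  (< 1,470, feasible at tier 1)
EOQ₂ = √(2×50,350×109/47.3575) = 481.43  (< 1,470 → use Q = 1,470 at tier-2 price)
TC(tier 1 (EOQ₁), Q≈480.7) = $9,589,333.62
TC(tier 2, Q≈1,470.0) = $9,576,341.70
Minimum at tier 2: $9,576,341.70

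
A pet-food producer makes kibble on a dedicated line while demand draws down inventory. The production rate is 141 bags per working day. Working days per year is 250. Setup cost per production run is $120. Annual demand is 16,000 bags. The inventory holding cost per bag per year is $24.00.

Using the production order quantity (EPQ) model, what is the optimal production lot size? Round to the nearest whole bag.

d = 16,000/250 = 64.0000 bags/day;  effective holding cost H(1 − d/p) = 24·(1 − 64.0000/141) = 13.10638
Q* = √(2DS / H_eff) = √(2·16,000·120 / 13.10638) ≈ 541.28

541 bags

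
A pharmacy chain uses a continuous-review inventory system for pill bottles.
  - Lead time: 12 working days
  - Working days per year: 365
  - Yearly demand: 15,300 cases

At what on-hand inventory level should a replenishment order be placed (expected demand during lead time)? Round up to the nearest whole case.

504 cases

Daily demand d = 15,300 / 365 = 41.918 cases/day
Demand during lead time = 41.918 × 12 = 503.01
Reorder point = 503.01 → round up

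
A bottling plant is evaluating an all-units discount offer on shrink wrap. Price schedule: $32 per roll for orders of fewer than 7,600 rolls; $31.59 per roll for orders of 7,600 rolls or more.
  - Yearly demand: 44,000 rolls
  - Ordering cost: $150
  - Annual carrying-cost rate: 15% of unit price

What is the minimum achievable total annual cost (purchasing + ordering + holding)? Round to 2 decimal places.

H₁ = 15%×$32 = $4.8000;  H₂ = 15%×$31.59 = $4.7385
EOQ₁ = √(2×44,000×150/4.8000) = 1,658.31  (< 7,600, feasible at tier 1)
EOQ₂ = √(2×44,000×150/4.7385) = 1,669.04  (< 7,600 → use Q = 7,600 at tier-2 price)
TC(tier 1 (EOQ₁), Q≈1,658.3) = $1,415,959.90
TC(tier 2, Q≈7,600.0) = $1,408,834.72
Minimum at tier 2: $1,408,834.72

$1,408,834.72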